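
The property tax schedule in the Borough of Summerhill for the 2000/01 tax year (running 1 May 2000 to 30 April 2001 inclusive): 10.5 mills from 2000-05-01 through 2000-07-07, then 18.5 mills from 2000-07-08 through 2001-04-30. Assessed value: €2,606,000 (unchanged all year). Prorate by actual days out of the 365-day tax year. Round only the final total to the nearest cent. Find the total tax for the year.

2000-05-01 to 2000-07-07: 68 days at 10.5 mills → €2,606,000 × 1.05% × 68/365 = €5,097.7644
2000-07-08 to 2001-04-30: 297 days at 18.5 mills → €2,606,000 × 1.85% × 297/365 = €39,229.2247
Total = €44,326.9890

€44,326.99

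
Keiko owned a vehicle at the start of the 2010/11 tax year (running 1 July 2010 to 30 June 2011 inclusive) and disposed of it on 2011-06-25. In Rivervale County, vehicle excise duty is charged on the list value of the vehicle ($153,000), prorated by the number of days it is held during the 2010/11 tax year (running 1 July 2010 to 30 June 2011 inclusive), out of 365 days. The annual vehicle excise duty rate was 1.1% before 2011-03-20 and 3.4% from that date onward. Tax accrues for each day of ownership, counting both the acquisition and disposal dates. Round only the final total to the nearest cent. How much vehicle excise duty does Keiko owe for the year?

$2,604.77

2010-07-01 to 2011-03-19: 262 days at 1.1% → $153,000 × 1.1% × 262/365 = $1,208.0712
2011-03-20 to 2011-06-25: 98 days at 3.4% → $153,000 × 3.4% × 98/365 = $1,396.7014
Total = $2,604.7726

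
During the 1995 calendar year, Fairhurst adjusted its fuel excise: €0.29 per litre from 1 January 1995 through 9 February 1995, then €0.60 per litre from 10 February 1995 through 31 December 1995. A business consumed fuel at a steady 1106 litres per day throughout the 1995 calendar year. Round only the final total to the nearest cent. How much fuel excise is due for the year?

€228499.60

1 January – 9 February 1995: 40 days × 1106 litres/day = 44,240 litres at €0.29/litre → €12829.60
10 February – 31 December 1995: 325 days × 1106 litres/day = 359,450 litres at €0.60/litre → €215670.00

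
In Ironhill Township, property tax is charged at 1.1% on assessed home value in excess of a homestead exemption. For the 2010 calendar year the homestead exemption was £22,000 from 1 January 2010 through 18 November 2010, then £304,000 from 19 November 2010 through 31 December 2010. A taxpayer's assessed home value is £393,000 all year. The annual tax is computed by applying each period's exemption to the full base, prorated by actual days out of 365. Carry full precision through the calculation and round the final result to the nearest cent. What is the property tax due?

£3,715.56

1 January – 18 November 2010: 322 days, exemption £22,000 → (£393,000 − £22,000) × 1.1% × 322/365 = £3,600.2247
19 November – 31 December 2010: 43 days, exemption £304,000 → (£393,000 − £304,000) × 1.1% × 43/365 = £115.3342
Total = £3,715.5589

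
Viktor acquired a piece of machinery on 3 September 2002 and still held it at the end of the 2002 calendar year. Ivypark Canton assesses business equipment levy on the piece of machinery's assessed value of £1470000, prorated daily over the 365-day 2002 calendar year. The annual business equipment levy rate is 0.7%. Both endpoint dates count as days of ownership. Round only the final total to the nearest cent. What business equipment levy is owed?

Days held (3 September – 31 December 2002): 120 out of 365
Tax = £1470000 × 0.7% × 120/365 = £3383.0137

£3383.01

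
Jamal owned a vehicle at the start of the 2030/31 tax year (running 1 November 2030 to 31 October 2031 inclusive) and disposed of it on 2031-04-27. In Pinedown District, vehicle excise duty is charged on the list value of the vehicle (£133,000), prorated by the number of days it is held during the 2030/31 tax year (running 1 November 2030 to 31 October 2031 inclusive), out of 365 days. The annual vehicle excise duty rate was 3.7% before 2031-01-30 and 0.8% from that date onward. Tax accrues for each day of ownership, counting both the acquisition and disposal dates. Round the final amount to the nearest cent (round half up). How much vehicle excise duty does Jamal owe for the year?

2030-11-01 to 2031-01-29: 90 days at 3.7% → £133,000 × 3.7% × 90/365 = £1,213.3973
2031-01-30 to 2031-04-27: 88 days at 0.8% → £133,000 × 0.8% × 88/365 = £256.5260
Total = £1,469.9233

£1,469.92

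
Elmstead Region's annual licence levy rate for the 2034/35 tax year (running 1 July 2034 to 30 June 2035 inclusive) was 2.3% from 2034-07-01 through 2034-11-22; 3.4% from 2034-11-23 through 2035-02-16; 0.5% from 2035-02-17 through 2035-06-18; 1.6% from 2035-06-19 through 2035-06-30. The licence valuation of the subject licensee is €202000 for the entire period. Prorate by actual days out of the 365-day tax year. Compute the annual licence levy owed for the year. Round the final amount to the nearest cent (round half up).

€3907.73

2034-07-01 to 2034-11-22: 145 days at 2.3% → €202000 × 2.3% × 145/365 = €1845.6712
2034-11-23 to 2035-02-16: 86 days at 3.4% → €202000 × 3.4% × 86/365 = €1618.2137
2035-02-17 to 2035-06-18: 122 days at 0.5% → €202000 × 0.5% × 122/365 = €337.5890
2035-06-19 to 2035-06-30: 12 days at 1.6% → €202000 × 1.6% × 12/365 = €106.2575
Total = €3907.7315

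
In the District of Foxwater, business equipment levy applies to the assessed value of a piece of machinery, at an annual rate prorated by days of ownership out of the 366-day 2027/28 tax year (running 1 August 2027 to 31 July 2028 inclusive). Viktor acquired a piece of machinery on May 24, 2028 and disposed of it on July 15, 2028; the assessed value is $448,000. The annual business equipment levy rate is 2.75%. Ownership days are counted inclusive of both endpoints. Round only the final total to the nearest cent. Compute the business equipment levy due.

$1,784.04

Days held (May 24 – July 15, 2028): 53 out of 366
Tax = $448,000 × 2.75% × 53/366 = $1,784.0437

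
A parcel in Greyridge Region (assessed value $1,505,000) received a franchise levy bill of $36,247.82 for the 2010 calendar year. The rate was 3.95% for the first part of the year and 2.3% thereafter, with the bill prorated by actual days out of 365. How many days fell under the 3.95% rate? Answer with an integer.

24 days

Let d = days at the first rate; then 365 − d days at the second rate.
$1,505,000 × [3.95%·d + 2.3%·(365−d)] / 365 = $36,247.82
Solving gives d = 24, so the new rate took effect on 25 Jan 2010.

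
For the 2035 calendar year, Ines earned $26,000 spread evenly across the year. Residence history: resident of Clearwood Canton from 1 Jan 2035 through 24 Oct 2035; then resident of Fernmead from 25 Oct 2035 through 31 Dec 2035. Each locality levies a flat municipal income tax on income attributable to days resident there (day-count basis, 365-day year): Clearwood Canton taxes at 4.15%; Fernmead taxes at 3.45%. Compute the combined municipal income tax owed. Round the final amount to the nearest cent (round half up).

$1,045.09

Clearwood Canton, 1 Jan – 24 Oct 2035: 297 days → $26,000 × 4.15% × 297/365 = $877.9808
Fernmead, 25 Oct – 31 Dec 2035: 68 days → $26,000 × 3.45% × 68/365 = $167.1123
Total = $1,045.0932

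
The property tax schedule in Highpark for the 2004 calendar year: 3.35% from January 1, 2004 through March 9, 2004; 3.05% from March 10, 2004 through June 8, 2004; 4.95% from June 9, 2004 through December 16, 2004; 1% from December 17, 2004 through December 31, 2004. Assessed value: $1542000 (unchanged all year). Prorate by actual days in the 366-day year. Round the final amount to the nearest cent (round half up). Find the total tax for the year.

January 1 – March 9, 2004: 69 days at 3.35% → $1542000 × 3.35% × 69/366 = $9738.6148
March 10 – June 8, 2004: 91 days at 3.05% → $1542000 × 3.05% × 91/366 = $11693.5000
June 9 – December 16, 2004: 191 days at 4.95% → $1542000 × 4.95% × 191/366 = $39832.8934
December 17 – December 31, 2004: 15 days at 1% → $1542000 × 1% × 15/366 = $631.9672
Total = $61896.9754

$61896.98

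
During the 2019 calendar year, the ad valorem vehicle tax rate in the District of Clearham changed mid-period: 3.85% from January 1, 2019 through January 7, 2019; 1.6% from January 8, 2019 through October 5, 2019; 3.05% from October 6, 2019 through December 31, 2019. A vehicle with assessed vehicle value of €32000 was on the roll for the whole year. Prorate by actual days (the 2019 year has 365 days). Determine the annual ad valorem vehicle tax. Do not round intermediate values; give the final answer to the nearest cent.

€636.41

January 1 – January 7, 2019: 7 days at 3.85% → €32000 × 3.85% × 7/365 = €23.6274
January 8 – October 5, 2019: 271 days at 1.6% → €32000 × 1.6% × 271/365 = €380.1425
October 6 – December 31, 2019: 87 days at 3.05% → €32000 × 3.05% × 87/365 = €232.6356
Total = €636.4055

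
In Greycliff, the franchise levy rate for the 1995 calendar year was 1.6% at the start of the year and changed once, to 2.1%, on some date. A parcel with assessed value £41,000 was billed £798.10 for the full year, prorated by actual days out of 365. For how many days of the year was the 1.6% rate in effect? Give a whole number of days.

112 days

Let d = days at the first rate; then 365 − d days at the second rate.
£41,000 × [1.6%·d + 2.1%·(365−d)] / 365 = £798.10
Solving gives d = 112, so the new rate took effect on 23 Apr 1995.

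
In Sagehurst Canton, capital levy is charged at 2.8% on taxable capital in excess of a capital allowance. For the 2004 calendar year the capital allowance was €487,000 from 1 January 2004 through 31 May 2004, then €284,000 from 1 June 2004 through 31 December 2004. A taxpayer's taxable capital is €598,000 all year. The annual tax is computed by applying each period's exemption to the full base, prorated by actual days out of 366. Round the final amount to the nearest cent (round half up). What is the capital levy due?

€6,431.43

1 January – 31 May 2004: 152 days, exemption €487,000 → (€598,000 − €487,000) × 2.8% × 152/366 = €1,290.7541
1 June – 31 December 2004: 214 days, exemption €284,000 → (€598,000 − €284,000) × 2.8% × 214/366 = €5,140.6776
Total = €6,431.4317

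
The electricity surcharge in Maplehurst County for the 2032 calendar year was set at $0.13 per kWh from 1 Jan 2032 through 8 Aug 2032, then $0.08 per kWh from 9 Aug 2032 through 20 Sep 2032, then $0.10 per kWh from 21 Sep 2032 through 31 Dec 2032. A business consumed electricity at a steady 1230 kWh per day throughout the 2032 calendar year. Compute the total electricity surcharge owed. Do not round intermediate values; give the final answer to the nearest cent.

$52115.10

1 Jan – 8 Aug 2032: 221 days × 1230 kWh/day = 271,830 kWh at $0.13/kWh → $35337.90
9 Aug – 20 Sep 2032: 43 days × 1230 kWh/day = 52,890 kWh at $0.08/kWh → $4231.20
21 Sep – 31 Dec 2032: 102 days × 1230 kWh/day = 125,460 kWh at $0.10/kWh → $12546.00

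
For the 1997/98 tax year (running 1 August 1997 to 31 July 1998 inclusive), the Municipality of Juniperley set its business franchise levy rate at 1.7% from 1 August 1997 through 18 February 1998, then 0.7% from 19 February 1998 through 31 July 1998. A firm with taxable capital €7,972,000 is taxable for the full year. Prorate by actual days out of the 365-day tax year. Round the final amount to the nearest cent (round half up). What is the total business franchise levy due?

€99,923.01

1 August 1997 – 18 February 1998: 202 days at 1.7% → €7,972,000 × 1.7% × 202/365 = €75,002.3233
19 February – 31 July 1998: 163 days at 0.7% → €7,972,000 × 0.7% × 163/365 = €24,920.6904
Total = €99,923.0137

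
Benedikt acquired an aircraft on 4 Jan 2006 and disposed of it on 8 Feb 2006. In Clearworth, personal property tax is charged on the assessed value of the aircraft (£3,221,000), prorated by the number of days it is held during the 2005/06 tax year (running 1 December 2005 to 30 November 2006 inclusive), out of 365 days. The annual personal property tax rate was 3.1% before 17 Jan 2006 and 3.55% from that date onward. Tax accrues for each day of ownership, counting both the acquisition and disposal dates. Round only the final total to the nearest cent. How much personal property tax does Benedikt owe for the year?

4 Jan – 16 Jan 2006: 13 days at 3.1% → £3,221,000 × 3.1% × 13/365 = £3,556.3370
17 Jan – 8 Feb 2006: 23 days at 3.55% → £3,221,000 × 3.55% × 23/365 = £7,205.3329
Total = £10,761.6699

£10,761.67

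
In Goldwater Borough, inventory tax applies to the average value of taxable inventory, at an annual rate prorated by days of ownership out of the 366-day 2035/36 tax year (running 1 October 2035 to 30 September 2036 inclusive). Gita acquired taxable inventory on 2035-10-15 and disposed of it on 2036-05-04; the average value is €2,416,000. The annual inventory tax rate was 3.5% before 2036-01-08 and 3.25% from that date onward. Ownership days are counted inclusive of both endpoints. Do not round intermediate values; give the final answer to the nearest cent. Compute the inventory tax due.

€44,953.44

2035-10-15 to 2036-01-07: 85 days at 3.5% → €2,416,000 × 3.5% × 85/366 = €19,638.2514
2036-01-08 to 2036-05-04: 118 days at 3.25% → €2,416,000 × 3.25% × 118/366 = €25,315.1913
Total = €44,953.4426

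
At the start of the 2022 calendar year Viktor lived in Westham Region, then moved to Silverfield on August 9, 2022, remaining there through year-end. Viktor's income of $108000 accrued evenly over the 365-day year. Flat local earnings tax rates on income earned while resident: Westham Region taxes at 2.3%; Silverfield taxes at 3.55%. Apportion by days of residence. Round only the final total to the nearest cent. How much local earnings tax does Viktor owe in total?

$3020.30

Westham Region, January 1 – August 8, 2022: 220 days → $108000 × 2.3% × 220/365 = $1497.2055
Silverfield, August 9 – December 31, 2022: 145 days → $108000 × 3.55% × 145/365 = $1523.0959
Total = $3020.3014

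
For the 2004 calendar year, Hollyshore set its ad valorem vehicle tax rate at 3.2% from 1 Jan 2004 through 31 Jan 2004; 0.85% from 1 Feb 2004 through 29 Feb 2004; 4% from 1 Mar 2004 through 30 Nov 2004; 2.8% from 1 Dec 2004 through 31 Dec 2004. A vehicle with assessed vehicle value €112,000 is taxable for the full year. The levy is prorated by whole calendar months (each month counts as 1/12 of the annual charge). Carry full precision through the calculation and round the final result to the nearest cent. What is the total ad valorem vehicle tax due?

€3,999.33

1 Jan – 31 Jan 2004: 1 month at 3.2% → €112,000 × 3.2% × 1/12 = €298.6667
1 Feb – 29 Feb 2004: 1 month at 0.85% → €112,000 × 0.85% × 1/12 = €79.3333
1 Mar – 30 Nov 2004: 9 months at 4% → €112,000 × 4% × 9/12 = €3,360.0000
1 Dec – 31 Dec 2004: 1 month at 2.8% → €112,000 × 2.8% × 1/12 = €261.3333
Total = €3,999.3333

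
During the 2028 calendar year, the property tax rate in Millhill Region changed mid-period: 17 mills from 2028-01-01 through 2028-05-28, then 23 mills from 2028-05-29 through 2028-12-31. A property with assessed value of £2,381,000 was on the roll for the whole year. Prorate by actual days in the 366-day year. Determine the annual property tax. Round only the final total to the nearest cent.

2028-01-01 to 2028-05-28: 149 days at 17 mills → £2,381,000 × 1.7% × 149/366 = £16,478.3415
2028-05-29 to 2028-12-31: 217 days at 23 mills → £2,381,000 × 2.3% × 217/366 = £32,468.7732
Total = £48,947.1148

£48,947.11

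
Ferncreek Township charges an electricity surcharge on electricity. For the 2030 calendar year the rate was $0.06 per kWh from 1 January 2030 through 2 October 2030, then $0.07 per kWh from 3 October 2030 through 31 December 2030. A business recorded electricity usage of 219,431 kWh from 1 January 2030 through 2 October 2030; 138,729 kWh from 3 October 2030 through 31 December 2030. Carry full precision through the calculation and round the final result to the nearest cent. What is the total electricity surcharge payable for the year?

1 January – 2 October 2030: 219,431 kWh at $0.06/kWh → $13,165.86
3 October – 31 December 2030: 138,729 kWh at $0.07/kWh → $9,711.03

$22,876.89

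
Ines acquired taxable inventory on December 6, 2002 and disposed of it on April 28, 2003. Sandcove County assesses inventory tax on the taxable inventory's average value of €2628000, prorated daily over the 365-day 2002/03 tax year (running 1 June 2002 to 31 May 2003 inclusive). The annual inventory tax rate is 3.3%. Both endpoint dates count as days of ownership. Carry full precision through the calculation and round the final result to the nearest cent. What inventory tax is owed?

€34214.40

Days held (December 6, 2002 – April 28, 2003): 144 out of 365
Tax = €2628000 × 3.3% × 144/365 = €34214.4000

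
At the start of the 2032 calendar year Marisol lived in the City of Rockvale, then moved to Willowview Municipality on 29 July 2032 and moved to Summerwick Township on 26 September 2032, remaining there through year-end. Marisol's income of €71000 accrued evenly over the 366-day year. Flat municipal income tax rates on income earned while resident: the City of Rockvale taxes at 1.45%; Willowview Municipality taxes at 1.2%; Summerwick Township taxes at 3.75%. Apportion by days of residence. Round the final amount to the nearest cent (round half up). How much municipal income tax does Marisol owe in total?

The City of Rockvale, 1 January – 28 July 2032: 210 days → €71000 × 1.45% × 210/366 = €590.6967
Willowview Municipality, 29 July – 25 September 2032: 59 days → €71000 × 1.2% × 59/366 = €137.3443
Summerwick Township, 26 September – 31 December 2032: 97 days → €71000 × 3.75% × 97/366 = €705.6352
Total = €1433.6762

€1433.68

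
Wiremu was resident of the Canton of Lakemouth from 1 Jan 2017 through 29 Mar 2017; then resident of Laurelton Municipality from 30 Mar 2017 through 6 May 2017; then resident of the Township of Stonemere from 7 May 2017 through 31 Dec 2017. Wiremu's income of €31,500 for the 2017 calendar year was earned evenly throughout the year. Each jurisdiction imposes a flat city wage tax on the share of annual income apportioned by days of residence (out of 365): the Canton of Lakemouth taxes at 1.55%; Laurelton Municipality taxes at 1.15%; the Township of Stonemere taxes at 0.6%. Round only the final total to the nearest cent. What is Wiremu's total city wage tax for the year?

€279.18

The Canton of Lakemouth, 1 Jan – 29 Mar 2017: 88 days → €31,500 × 1.55% × 88/365 = €117.7151
Laurelton Municipality, 30 Mar – 6 May 2017: 38 days → €31,500 × 1.15% × 38/365 = €37.7137
The Township of Stonemere, 7 May – 31 Dec 2017: 239 days → €31,500 × 0.6% × 239/365 = €123.7562
Total = €279.1849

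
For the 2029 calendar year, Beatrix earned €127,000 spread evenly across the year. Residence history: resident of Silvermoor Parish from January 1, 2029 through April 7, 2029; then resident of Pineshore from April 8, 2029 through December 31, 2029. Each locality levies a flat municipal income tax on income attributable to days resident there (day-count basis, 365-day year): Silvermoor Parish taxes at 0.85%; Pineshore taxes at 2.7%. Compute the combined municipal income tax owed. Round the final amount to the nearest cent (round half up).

€2,804.61

Silvermoor Parish, January 1 – April 7, 2029: 97 days → €127,000 × 0.85% × 97/365 = €286.8808
Pineshore, April 8 – December 31, 2029: 268 days → €127,000 × 2.7% × 268/365 = €2,517.7315
Total = €2,804.6123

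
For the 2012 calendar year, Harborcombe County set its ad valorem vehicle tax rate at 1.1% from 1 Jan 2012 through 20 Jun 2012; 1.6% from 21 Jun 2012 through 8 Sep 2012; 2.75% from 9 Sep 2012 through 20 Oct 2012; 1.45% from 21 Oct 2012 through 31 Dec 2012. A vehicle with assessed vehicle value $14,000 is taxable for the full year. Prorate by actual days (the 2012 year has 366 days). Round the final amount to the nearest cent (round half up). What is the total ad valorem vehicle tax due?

$205.45

1 Jan – 20 Jun 2012: 172 days at 1.1% → $14,000 × 1.1% × 172/366 = $72.3716
21 Jun – 8 Sep 2012: 80 days at 1.6% → $14,000 × 1.6% × 80/366 = $48.9617
9 Sep – 20 Oct 2012: 42 days at 2.75% → $14,000 × 2.75% × 42/366 = $44.1803
21 Oct – 31 Dec 2012: 72 days at 1.45% → $14,000 × 1.45% × 72/366 = $39.9344
Total = $205.4481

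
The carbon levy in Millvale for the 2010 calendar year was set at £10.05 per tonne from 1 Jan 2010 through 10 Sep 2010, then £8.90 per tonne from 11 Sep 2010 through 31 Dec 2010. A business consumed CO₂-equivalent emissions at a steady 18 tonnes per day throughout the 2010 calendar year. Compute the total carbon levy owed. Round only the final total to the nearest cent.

£63,710.10

1 Jan – 10 Sep 2010: 253 days × 18 tonnes/day = 4,554 tonnes at £10.05/tonne → £45,767.70
11 Sep – 31 Dec 2010: 112 days × 18 tonnes/day = 2,016 tonnes at £8.90/tonne → £17,942.40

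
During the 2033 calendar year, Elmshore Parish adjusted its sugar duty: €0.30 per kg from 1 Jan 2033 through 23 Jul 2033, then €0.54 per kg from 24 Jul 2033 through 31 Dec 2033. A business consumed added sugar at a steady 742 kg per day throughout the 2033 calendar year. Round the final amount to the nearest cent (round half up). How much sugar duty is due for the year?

€109,919.88

1 Jan – 23 Jul 2033: 204 days × 742 kg/day = 151,368 kg at €0.30/kg → €45,410.40
24 Jul – 31 Dec 2033: 161 days × 742 kg/day = 119,462 kg at €0.54/kg → €64,509.48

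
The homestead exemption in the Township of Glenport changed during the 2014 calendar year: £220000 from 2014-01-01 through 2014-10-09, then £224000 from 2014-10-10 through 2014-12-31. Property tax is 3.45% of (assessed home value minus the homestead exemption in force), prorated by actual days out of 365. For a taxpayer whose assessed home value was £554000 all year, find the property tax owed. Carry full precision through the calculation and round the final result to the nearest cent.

2014-01-01 to 2014-10-09: 282 days, exemption £220000 → (£554000 − £220000) × 3.45% × 282/365 = £8902.7014
2014-10-10 to 2014-12-31: 83 days, exemption £224000 → (£554000 − £224000) × 3.45% × 83/365 = £2588.9178
Total = £11491.6192

£11491.62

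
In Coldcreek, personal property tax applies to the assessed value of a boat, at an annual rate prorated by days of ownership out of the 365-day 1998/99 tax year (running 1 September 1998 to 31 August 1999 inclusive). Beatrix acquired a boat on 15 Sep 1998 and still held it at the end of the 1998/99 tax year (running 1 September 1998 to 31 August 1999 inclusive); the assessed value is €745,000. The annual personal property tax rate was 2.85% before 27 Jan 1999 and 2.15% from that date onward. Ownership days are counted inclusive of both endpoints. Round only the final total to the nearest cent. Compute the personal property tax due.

15 Sep 1998 – 26 Jan 1999: 134 days at 2.85% → €745,000 × 2.85% × 134/365 = €7,794.9452
27 Jan – 31 Aug 1999: 217 days at 2.15% → €745,000 × 2.15% × 217/365 = €9,522.7329
Total = €17,317.6781

€17,317.68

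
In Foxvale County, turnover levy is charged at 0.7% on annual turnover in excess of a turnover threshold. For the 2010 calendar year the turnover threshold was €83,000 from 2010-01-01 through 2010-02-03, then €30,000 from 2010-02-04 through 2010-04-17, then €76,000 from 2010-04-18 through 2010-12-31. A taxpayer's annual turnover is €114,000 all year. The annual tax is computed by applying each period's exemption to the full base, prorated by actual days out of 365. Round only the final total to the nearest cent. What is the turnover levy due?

2010-01-01 to 2010-02-03: 34 days, exemption €83,000 → (€114,000 − €83,000) × 0.7% × 34/365 = €20.2137
2010-02-04 to 2010-04-17: 73 days, exemption €30,000 → (€114,000 − €30,000) × 0.7% × 73/365 = €117.6000
2010-04-18 to 2010-12-31: 258 days, exemption €76,000 → (€114,000 − €76,000) × 0.7% × 258/365 = €188.0219
Total = €325.8356

€325.84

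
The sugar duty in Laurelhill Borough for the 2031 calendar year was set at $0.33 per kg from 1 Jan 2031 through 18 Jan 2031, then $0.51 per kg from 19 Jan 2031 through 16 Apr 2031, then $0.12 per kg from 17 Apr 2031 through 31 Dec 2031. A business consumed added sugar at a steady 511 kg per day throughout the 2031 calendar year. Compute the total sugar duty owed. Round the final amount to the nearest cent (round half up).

$41,850.90

1 Jan – 18 Jan 2031: 18 days × 511 kg/day = 9,198 kg at $0.33/kg → $3,035.34
19 Jan – 16 Apr 2031: 88 days × 511 kg/day = 44,968 kg at $0.51/kg → $22,933.68
17 Apr – 31 Dec 2031: 259 days × 511 kg/day = 132,349 kg at $0.12/kg → $15,881.88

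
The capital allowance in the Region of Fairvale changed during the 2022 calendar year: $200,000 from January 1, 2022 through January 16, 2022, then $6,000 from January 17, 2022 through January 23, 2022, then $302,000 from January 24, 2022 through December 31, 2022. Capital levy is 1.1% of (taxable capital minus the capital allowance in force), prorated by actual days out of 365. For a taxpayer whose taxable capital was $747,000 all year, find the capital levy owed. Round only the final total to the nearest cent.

$5,006.63

January 1 – January 16, 2022: 16 days, exemption $200,000 → ($747,000 − $200,000) × 1.1% × 16/365 = $263.7589
January 17 – January 23, 2022: 7 days, exemption $6,000 → ($747,000 − $6,000) × 1.1% × 7/365 = $156.3205
January 24 – December 31, 2022: 342 days, exemption $302,000 → ($747,000 − $302,000) × 1.1% × 342/365 = $4,586.5479
Total = $5,006.6274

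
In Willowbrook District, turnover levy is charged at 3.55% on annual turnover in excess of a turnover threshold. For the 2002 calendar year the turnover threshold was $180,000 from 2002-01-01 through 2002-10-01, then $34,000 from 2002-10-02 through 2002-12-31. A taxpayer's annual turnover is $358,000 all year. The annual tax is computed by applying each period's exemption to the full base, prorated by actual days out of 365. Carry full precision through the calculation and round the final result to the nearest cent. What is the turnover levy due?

$7,611.20

2002-01-01 to 2002-10-01: 274 days, exemption $180,000 → ($358,000 − $180,000) × 3.55% × 274/365 = $4,743.5781
2002-10-02 to 2002-12-31: 91 days, exemption $34,000 → ($358,000 − $34,000) × 3.55% × 91/365 = $2,867.6219
Total = $7,611.2000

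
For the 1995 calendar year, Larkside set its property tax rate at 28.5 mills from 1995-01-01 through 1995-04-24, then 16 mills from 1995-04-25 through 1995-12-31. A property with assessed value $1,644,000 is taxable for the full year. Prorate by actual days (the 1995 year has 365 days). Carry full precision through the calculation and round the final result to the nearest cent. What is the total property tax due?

1995-01-01 to 1995-04-24: 114 days at 28.5 mills → $1,644,000 × 2.85% × 114/365 = $14,633.8521
1995-04-25 to 1995-12-31: 251 days at 16 mills → $1,644,000 × 1.6% × 251/365 = $18,088.5041
Total = $32,722.3562

$32,722.36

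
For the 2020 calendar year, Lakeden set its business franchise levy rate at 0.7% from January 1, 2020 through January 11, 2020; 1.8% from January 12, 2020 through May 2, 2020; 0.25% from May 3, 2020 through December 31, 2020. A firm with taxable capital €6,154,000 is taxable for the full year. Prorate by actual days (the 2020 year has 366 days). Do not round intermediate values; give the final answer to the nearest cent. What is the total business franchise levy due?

January 1 – January 11, 2020: 11 days at 0.7% → €6,154,000 × 0.7% × 11/366 = €1,294.6940
January 12 – May 2, 2020: 112 days at 1.8% → €6,154,000 × 1.8% × 112/366 = €33,897.4426
May 3 – December 31, 2020: 243 days at 0.25% → €6,154,000 × 0.25% × 243/366 = €10,214.6311
Total = €45,406.7678

€45,406.77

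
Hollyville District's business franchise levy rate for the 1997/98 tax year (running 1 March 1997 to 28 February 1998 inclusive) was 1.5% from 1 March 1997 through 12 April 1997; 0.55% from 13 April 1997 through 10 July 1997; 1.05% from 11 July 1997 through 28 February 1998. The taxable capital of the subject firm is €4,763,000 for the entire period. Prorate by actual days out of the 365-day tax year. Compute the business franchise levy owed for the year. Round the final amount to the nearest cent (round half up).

1 March – 12 April 1997: 43 days at 1.5% → €4,763,000 × 1.5% × 43/365 = €8,416.8082
13 April – 10 July 1997: 89 days at 0.55% → €4,763,000 × 0.55% × 89/365 = €6,387.6397
11 July 1997 – 28 February 1998: 233 days at 1.05% → €4,763,000 × 1.05% × 233/365 = €31,925.1493
Total = €46,729.5973

€46,729.60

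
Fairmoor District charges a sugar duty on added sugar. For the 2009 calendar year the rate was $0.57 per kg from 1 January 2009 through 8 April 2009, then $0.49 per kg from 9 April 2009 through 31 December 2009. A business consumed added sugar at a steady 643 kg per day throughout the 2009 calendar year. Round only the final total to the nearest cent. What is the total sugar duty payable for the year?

1 January – 8 April 2009: 98 days × 643 kg/day = 63,014 kg at $0.57/kg → $35,917.98
9 April – 31 December 2009: 267 days × 643 kg/day = 171,681 kg at $0.49/kg → $84,123.69

$120,041.67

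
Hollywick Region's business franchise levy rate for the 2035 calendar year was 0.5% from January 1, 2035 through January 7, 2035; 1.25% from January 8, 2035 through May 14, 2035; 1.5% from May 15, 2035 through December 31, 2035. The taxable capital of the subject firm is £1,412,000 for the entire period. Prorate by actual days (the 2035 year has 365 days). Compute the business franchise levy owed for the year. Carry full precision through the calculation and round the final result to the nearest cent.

January 1 – January 7, 2035: 7 days at 0.5% → £1,412,000 × 0.5% × 7/365 = £135.3973
January 8 – May 14, 2035: 127 days at 1.25% → £1,412,000 × 1.25% × 127/365 = £6,141.2329
May 15 – December 31, 2035: 231 days at 1.5% → £1,412,000 × 1.5% × 231/365 = £13,404.3288
Total = £19,680.9589

£19,680.96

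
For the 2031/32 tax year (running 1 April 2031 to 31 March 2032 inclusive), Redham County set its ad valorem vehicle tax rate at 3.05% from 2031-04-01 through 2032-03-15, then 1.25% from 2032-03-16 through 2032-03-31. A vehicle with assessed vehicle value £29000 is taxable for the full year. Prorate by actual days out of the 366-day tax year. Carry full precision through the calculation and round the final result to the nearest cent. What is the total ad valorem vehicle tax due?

2031-04-01 to 2032-03-15: 350 days at 3.05% → £29000 × 3.05% × 350/366 = £845.8333
2032-03-16 to 2032-03-31: 16 days at 1.25% → £29000 × 1.25% × 16/366 = £15.8470
Total = £861.6803

£861.68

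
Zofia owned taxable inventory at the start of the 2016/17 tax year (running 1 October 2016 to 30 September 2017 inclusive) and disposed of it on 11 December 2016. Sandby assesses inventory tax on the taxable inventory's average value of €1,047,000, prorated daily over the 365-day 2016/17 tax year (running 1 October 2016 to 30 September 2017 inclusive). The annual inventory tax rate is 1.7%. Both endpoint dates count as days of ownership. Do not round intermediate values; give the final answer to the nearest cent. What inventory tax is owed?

€3,511.04

Days held (1 October – 11 December 2016): 72 out of 365
Tax = €1,047,000 × 1.7% × 72/365 = €3,511.0356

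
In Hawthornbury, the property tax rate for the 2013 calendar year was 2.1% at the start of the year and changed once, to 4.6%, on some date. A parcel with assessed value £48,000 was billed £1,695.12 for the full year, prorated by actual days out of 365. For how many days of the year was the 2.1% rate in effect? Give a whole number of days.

Let d = days at the first rate; then 365 − d days at the second rate.
£48,000 × [2.1%·d + 4.6%·(365−d)] / 365 = £1,695.12
Solving gives d = 156, so the new rate took effect on June 6, 2013.

156 days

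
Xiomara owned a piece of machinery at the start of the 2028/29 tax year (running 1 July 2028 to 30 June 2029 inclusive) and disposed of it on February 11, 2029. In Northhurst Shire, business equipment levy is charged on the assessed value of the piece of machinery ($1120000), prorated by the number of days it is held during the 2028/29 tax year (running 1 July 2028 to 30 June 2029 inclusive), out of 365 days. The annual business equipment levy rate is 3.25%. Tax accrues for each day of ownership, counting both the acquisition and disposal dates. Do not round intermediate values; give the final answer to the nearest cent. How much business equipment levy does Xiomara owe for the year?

$22538.08

Days held (July 1, 2028 – February 11, 2029): 226 out of 365
Tax = $1120000 × 3.25% × 226/365 = $22538.0822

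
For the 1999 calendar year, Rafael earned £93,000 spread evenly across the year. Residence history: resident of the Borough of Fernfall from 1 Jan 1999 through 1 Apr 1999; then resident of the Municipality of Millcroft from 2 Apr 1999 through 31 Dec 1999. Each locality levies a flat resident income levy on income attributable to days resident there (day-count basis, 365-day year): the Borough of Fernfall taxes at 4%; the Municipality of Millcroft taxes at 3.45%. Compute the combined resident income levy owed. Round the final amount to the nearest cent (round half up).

£3,336.02

The Borough of Fernfall, 1 Jan – 1 Apr 1999: 91 days → £93,000 × 4% × 91/365 = £927.4521
The Municipality of Millcroft, 2 Apr – 31 Dec 1999: 274 days → £93,000 × 3.45% × 274/365 = £2,408.5726
Total = £3,336.0247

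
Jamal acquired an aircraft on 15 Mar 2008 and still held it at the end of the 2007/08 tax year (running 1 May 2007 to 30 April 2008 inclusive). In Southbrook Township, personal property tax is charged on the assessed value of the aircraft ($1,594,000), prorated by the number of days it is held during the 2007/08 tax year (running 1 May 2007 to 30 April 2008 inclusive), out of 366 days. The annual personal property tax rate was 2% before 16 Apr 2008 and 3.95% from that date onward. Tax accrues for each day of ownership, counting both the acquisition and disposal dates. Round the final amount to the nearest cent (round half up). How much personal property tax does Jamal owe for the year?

15 Mar – 15 Apr 2008: 32 days at 2% → $1,594,000 × 2% × 32/366 = $2,787.3224
16 Apr – 30 Apr 2008: 15 days at 3.95% → $1,594,000 × 3.95% × 15/366 = $2,580.4508
Total = $5,367.7732

$5,367.77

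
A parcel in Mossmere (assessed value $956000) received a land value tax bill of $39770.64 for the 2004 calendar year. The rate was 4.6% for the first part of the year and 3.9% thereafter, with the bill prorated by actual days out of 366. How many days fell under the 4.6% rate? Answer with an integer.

136 days

Let d = days at the first rate; then 366 − d days at the second rate.
$956000 × [4.6%·d + 3.9%·(366−d)] / 366 = $39770.64
Solving gives d = 136, so the new rate took effect on 16 May 2004.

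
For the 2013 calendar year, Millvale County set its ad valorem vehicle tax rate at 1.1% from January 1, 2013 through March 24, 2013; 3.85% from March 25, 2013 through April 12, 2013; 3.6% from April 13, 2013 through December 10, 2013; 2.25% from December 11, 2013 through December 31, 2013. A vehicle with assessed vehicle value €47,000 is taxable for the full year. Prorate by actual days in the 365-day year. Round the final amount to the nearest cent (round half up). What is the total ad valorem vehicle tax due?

January 1 – March 24, 2013: 83 days at 1.1% → €47,000 × 1.1% × 83/365 = €117.5644
March 25 – April 12, 2013: 19 days at 3.85% → €47,000 × 3.85% × 19/365 = €94.1932
April 13 – December 10, 2013: 242 days at 3.6% → €47,000 × 3.6% × 242/365 = €1,121.8192
December 11 – December 31, 2013: 21 days at 2.25% → €47,000 × 2.25% × 21/365 = €60.8425
Total = €1,394.4192

€1,394.42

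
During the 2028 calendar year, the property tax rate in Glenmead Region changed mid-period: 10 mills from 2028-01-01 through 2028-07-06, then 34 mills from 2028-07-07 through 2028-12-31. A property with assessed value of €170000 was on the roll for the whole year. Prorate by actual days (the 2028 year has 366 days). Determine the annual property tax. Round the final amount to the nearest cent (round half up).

€3684.26

2028-01-01 to 2028-07-06: 188 days at 10 mills → €170000 × 1% × 188/366 = €873.2240
2028-07-07 to 2028-12-31: 178 days at 34 mills → €170000 × 3.4% × 178/366 = €2811.0383
Total = €3684.2623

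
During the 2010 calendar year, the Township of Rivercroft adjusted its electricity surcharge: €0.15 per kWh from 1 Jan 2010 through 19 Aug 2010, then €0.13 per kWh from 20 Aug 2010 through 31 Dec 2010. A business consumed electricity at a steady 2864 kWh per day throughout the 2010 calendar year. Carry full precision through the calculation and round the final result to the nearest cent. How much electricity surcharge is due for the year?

1 Jan – 19 Aug 2010: 231 days × 2864 kWh/day = 661,584 kWh at €0.15/kWh → €99,237.60
20 Aug – 31 Dec 2010: 134 days × 2864 kWh/day = 383,776 kWh at €0.13/kWh → €49,890.88

€149,128.48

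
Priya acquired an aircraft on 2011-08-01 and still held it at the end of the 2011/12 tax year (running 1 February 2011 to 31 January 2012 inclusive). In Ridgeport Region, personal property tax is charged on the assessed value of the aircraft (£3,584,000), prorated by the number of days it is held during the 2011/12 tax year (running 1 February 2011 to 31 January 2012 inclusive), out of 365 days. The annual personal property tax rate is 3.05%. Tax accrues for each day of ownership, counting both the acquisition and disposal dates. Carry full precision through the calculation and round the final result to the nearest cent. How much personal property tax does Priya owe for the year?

£55,105.23

Days held (2011-08-01 to 2012-01-31): 184 out of 365
Tax = £3,584,000 × 3.05% × 184/365 = £55,105.2274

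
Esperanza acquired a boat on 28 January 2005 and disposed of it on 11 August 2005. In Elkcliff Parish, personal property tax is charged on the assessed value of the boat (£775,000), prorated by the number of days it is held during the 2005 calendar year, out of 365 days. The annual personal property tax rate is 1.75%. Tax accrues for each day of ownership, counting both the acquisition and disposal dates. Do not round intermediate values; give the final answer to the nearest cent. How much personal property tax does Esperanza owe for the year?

Days held (28 January – 11 August 2005): 196 out of 365
Tax = £775,000 × 1.75% × 196/365 = £7,282.8767

£7,282.88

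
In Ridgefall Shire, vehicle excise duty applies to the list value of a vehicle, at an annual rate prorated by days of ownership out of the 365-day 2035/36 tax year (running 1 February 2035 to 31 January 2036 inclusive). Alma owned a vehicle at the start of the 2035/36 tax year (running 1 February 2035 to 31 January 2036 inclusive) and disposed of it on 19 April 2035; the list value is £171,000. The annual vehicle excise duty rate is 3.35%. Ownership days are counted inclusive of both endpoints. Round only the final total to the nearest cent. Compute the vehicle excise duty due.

Days held (1 February – 19 April 2035): 78 out of 365
Tax = £171,000 × 3.35% × 78/365 = £1,224.1726

£1,224.17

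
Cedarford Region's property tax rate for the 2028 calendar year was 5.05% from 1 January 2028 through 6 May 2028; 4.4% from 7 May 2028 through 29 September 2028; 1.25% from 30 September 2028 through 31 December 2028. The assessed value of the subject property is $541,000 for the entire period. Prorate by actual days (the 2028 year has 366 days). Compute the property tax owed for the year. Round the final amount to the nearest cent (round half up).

$20,693.99

1 January – 6 May 2028: 127 days at 5.05% → $541,000 × 5.05% × 127/366 = $9,480.0642
7 May – 29 September 2028: 146 days at 4.4% → $541,000 × 4.4% × 146/366 = $9,495.5847
30 September – 31 December 2028: 93 days at 1.25% → $541,000 × 1.25% × 93/366 = $1,718.3402
Total = $20,693.9891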